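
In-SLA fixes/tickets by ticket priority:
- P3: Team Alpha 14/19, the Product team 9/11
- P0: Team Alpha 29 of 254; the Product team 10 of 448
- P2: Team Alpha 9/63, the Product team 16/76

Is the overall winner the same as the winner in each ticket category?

No

P3: Team Alpha 14/19 = 73.7%, the Product team 9/11 = 81.8% → the Product team
P0: Team Alpha 29/254 = 11.4%, the Product team 10/448 = 2.2% → Team Alpha
P2: Team Alpha 9/63 = 14.3%, the Product team 16/76 = 21.1% → the Product team
Overall: Team Alpha 52/336 = 15.5%, the Product team 35/535 = 6.5% → Team Alpha
Neither sweeps: Team Alpha wins 1 of 3 groups, the Product team wins 2. Team Alpha wins overall but not every group — no Simpson reversal.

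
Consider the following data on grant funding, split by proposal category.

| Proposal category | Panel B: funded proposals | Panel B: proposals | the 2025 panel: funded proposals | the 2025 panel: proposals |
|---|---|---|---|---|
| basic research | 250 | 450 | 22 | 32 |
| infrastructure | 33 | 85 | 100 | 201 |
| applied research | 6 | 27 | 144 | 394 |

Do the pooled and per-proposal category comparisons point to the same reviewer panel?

Basic research: Panel B 250/450 = 55.6%, the 2025 panel 22/32 = 68.8% → the 2025 panel
Infrastructure: Panel B 33/85 = 38.8%, the 2025 panel 100/201 = 49.8% → the 2025 panel
Applied research: Panel B 6/27 = 22.2%, the 2025 panel 144/394 = 36.5% → the 2025 panel
Overall: Panel B 289/562 = 51.4%, the 2025 panel 266/627 = 42.4% → Panel B
The 2025 panel wins each proposal group but Panel B wins overall — the comparison reverses. The 2025 panel's proposals skew toward applied research, which has a lower base rate.

No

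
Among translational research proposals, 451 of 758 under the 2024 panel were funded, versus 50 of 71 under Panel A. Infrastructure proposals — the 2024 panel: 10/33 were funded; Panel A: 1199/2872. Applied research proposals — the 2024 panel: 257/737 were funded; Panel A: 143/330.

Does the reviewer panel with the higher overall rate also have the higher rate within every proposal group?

No

Translational research: the 2024 panel 451/758 = 59.5%, Panel A 50/71 = 70.4% → Panel A
Infrastructure: the 2024 panel 10/33 = 30.3%, Panel A 1199/2872 = 41.7% → Panel A
Applied research: the 2024 panel 257/737 = 34.9%, Panel A 143/330 = 43.3% → Panel A
Overall: the 2024 panel 718/1528 = 47.0%, Panel A 1392/3273 = 42.5% → the 2024 panel
Panel A wins each proposal group but the 2024 panel wins overall — the comparison reverses. Panel A's proposals skew toward infrastructure, which has a lower base rate.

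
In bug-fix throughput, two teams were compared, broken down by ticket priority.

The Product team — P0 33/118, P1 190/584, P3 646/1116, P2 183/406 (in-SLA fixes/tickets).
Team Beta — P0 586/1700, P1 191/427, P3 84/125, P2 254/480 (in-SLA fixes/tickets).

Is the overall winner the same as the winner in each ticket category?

P0: the Product team 33/118 = 28.0%, Team Beta 586/1700 = 34.5% → Team Beta
P1: the Product team 190/584 = 32.5%, Team Beta 191/427 = 44.7% → Team Beta
P3: the Product team 646/1116 = 57.9%, Team Beta 84/125 = 67.2% → Team Beta
P2: the Product team 183/406 = 45.1%, Team Beta 254/480 = 52.9% → Team Beta
Overall: the Product team 1052/2224 = 47.3%, Team Beta 1115/2732 = 40.8% → the Product team
Team Beta wins each ticket group but the Product team wins overall — the comparison reverses. Team Beta's tickets skew toward P0, which has a lower base rate.

No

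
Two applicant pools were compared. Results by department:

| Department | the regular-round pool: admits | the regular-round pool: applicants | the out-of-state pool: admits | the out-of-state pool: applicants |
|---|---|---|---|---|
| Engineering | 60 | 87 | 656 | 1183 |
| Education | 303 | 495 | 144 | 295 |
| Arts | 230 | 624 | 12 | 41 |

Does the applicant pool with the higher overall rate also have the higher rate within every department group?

Engineering: the regular-round pool 60/87 = 69.0%, the out-of-state pool 656/1183 = 55.5% → the regular-round pool
Education: the regular-round pool 303/495 = 61.2%, the out-of-state pool 144/295 = 48.8% → the regular-round pool
Arts: the regular-round pool 230/624 = 36.9%, the out-of-state pool 12/41 = 29.3% → the regular-round pool
Overall: the regular-round pool 593/1206 = 49.2%, the out-of-state pool 812/1519 = 53.5% → the out-of-state pool
The regular-round pool wins each department group but the out-of-state pool wins overall — the comparison reverses. The regular-round pool's applicants skew toward Arts, which has a lower base rate.

No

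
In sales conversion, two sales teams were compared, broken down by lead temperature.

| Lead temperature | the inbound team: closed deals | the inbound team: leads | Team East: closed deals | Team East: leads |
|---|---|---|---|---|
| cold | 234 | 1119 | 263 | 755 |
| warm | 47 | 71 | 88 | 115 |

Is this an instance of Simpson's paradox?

Cold: the inbound team 234/1119 = 20.9%, Team East 263/755 = 34.8% → Team East
Warm: the inbound team 47/71 = 66.2%, Team East 88/115 = 76.5% → Team East
Overall: the inbound team 281/1190 = 23.6%, Team East 351/870 = 40.3% → Team East
Team East wins overall and in every lead group — no reversal.

No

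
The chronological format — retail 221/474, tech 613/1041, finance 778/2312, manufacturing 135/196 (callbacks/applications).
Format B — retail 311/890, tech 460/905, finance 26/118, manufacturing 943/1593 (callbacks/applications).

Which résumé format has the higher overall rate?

Format B

Retail: the chronological format 221/474 = 46.6%, Format B 311/890 = 34.9% → the chronological format
Tech: the chronological format 613/1041 = 58.9%, Format B 460/905 = 50.8% → the chronological format
Finance: the chronological format 778/2312 = 33.7%, Format B 26/118 = 22.0% → the chronological format
Manufacturing: the chronological format 135/196 = 68.9%, Format B 943/1593 = 59.2% → the chronological format
Overall: the chronological format 1747/4023 = 43.4%, Format B 1740/3506 = 49.6% → Format B
(The chronological format wins every industry group but Format B wins overall — the chronological format's applications skew toward the low-rate finance group.)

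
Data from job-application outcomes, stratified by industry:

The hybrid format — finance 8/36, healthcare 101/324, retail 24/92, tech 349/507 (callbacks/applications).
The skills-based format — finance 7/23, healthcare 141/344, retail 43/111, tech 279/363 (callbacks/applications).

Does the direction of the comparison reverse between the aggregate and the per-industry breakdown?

Finance: the hybrid format 8/36 = 22.2%, the skills-based format 7/23 = 30.4% → the skills-based format
Healthcare: the hybrid format 101/324 = 31.2%, the skills-based format 141/344 = 41.0% → the skills-based format
Retail: the hybrid format 24/92 = 26.1%, the skills-based format 43/111 = 38.7% → the skills-based format
Tech: the hybrid format 349/507 = 68.8%, the skills-based format 279/363 = 76.9% → the skills-based format
Overall: the hybrid format 482/959 = 50.3%, the skills-based format 470/841 = 55.9% → the skills-based format
The skills-based format wins overall and in every industry group — no reversal.

No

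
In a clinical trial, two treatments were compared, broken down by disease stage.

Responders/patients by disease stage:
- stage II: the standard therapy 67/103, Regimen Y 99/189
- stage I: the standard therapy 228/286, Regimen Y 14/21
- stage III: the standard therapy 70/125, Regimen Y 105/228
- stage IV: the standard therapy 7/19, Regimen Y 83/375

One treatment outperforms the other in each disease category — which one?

Stage II: the standard therapy 67/103 = 65.0%, Regimen Y 99/189 = 52.4% → the standard therapy
Stage I: the standard therapy 228/286 = 79.7%, Regimen Y 14/21 = 66.7% → the standard therapy
Stage III: the standard therapy 70/125 = 56.0%, Regimen Y 105/228 = 46.1% → the standard therapy
Stage IV: the standard therapy 7/19 = 36.8%, Regimen Y 83/375 = 22.1% → the standard therapy
The standard therapy has the higher rate in all 4 groups.

the standard therapy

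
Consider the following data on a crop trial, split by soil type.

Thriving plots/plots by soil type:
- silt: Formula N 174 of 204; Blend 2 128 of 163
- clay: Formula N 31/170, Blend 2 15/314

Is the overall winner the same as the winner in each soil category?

Silt: Formula N 174/204 = 85.3%, Blend 2 128/163 = 78.5% → Formula N
Clay: Formula N 31/170 = 18.2%, Blend 2 15/314 = 4.8% → Formula N
Overall: Formula N 205/374 = 54.8%, Blend 2 143/477 = 30.0% → Formula N
Formula N wins overall and in every soil group — no reversal.

Yes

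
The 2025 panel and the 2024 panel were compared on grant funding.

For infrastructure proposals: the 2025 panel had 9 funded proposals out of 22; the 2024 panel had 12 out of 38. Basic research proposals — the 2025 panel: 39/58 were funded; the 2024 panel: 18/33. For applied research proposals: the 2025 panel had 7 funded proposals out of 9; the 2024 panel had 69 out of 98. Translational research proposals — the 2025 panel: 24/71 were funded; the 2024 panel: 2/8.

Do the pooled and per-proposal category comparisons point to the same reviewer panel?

Infrastructure: the 2025 panel 9/22 = 40.9%, the 2024 panel 12/38 = 31.6% → the 2025 panel
Basic research: the 2025 panel 39/58 = 67.2%, the 2024 panel 18/33 = 54.5% → the 2025 panel
Applied research: the 2025 panel 7/9 = 77.8%, the 2024 panel 69/98 = 70.4% → the 2025 panel
Translational research: the 2025 panel 24/71 = 33.8%, the 2024 panel 2/8 = 25.0% → the 2025 panel
Overall: the 2025 panel 79/160 = 49.4%, the 2024 panel 101/177 = 57.1% → the 2024 panel
The 2025 panel wins each proposal group but the 2024 panel wins overall — the comparison reverses. The 2025 panel's proposals skew toward translational research, which has a lower base rate.

No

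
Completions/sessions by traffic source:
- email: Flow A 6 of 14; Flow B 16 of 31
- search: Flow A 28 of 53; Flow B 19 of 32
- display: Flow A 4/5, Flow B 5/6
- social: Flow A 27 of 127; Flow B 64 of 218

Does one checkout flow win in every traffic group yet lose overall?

Email: Flow A 6/14 = 42.9%, Flow B 16/31 = 51.6% → Flow B
Search: Flow A 28/53 = 52.8%, Flow B 19/32 = 59.4% → Flow B
Display: Flow A 4/5 = 80.0%, Flow B 5/6 = 83.3% → Flow B
Social: Flow A 27/127 = 21.3%, Flow B 64/218 = 29.4% → Flow B
Overall: Flow A 65/199 = 32.7%, Flow B 104/287 = 36.2% → Flow B
Flow B wins overall and in every traffic group — no reversal.

No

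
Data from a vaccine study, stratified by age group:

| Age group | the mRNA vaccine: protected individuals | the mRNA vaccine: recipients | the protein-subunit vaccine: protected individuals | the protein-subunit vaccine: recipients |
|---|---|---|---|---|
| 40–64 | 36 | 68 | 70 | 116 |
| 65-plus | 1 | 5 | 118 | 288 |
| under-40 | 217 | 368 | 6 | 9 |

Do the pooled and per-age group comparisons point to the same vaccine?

40–64: the mRNA vaccine 36/68 = 52.9%, the protein-subunit vaccine 70/116 = 60.3% → the protein-subunit vaccine
65-plus: the mRNA vaccine 1/5 = 20.0%, the protein-subunit vaccine 118/288 = 41.0% → the protein-subunit vaccine
Under-40: the mRNA vaccine 217/368 = 59.0%, the protein-subunit vaccine 6/9 = 66.7% → the protein-subunit vaccine
Overall: the mRNA vaccine 254/441 = 57.6%, the protein-subunit vaccine 194/413 = 47.0% → the mRNA vaccine
The protein-subunit vaccine wins each age group but the mRNA vaccine wins overall — the comparison reverses. The protein-subunit vaccine's recipients skew toward 65-plus, which has a lower base rate.

No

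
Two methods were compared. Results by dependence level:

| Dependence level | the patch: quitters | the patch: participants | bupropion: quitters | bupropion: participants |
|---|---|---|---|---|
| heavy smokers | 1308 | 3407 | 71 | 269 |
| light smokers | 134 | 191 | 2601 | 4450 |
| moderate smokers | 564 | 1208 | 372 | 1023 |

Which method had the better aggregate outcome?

bupropion

Heavy smokers: the patch 1308/3407 = 38.4%, bupropion 71/269 = 26.4% → the patch
Light smokers: the patch 134/191 = 70.2%, bupropion 2601/4450 = 58.4% → the patch
Moderate smokers: the patch 564/1208 = 46.7%, bupropion 372/1023 = 36.4% → the patch
Overall: the patch 2006/4806 = 41.7%, bupropion 3044/5742 = 53.0% → bupropion
(The patch wins every dependence group but bupropion wins overall — the patch's participants skew toward the low-rate heavy smokers group.)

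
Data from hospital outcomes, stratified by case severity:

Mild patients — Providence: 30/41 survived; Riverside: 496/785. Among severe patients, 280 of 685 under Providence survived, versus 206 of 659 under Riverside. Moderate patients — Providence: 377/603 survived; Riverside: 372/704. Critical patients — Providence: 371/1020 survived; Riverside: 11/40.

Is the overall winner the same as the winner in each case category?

No

Mild: Providence 30/41 = 73.2%, Riverside 496/785 = 63.2% → Providence
Severe: Providence 280/685 = 40.9%, Riverside 206/659 = 31.3% → Providence
Moderate: Providence 377/603 = 62.5%, Riverside 372/704 = 52.8% → Providence
Critical: Providence 371/1020 = 36.4%, Riverside 11/40 = 27.5% → Providence
Overall: Providence 1058/2349 = 45.0%, Riverside 1085/2188 = 49.6% → Riverside
Providence wins each case group but Riverside wins overall — the comparison reverses. Providence's patients skew toward critical, which has a lower base rate.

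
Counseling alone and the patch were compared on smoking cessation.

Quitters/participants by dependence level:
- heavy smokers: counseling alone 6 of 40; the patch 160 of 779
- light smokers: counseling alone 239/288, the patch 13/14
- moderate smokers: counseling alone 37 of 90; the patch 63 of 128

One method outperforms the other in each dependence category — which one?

the patch

Heavy smokers: counseling alone 6/40 = 15.0%, the patch 160/779 = 20.5% → the patch
Light smokers: counseling alone 239/288 = 83.0%, the patch 13/14 = 92.9% → the patch
Moderate smokers: counseling alone 37/90 = 41.1%, the patch 63/128 = 49.2% → the patch
The patch has the higher rate in all 3 groups.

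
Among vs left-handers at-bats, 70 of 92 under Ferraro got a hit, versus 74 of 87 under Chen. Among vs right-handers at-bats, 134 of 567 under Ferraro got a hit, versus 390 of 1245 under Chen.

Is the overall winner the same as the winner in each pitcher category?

Yes

Vs left-handers: Ferraro 70/92 = 76.1%, Chen 74/87 = 85.1% → Chen
Vs right-handers: Ferraro 134/567 = 23.6%, Chen 390/1245 = 31.3% → Chen
Overall: Ferraro 204/659 = 31.0%, Chen 464/1332 = 34.8% → Chen
Chen wins overall and in every pitcher group — no reversal.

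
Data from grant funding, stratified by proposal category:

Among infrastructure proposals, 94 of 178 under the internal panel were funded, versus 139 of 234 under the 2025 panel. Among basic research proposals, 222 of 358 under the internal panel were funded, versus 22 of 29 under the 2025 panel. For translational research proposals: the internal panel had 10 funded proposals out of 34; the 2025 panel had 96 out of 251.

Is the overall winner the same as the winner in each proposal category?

No

Infrastructure: the internal panel 94/178 = 52.8%, the 2025 panel 139/234 = 59.4% → the 2025 panel
Basic research: the internal panel 222/358 = 62.0%, the 2025 panel 22/29 = 75.9% → the 2025 panel
Translational research: the internal panel 10/34 = 29.4%, the 2025 panel 96/251 = 38.2% → the 2025 panel
Overall: the internal panel 326/570 = 57.2%, the 2025 panel 257/514 = 50.0% → the internal panel
The 2025 panel wins each proposal group but the internal panel wins overall — the comparison reverses. The 2025 panel's proposals skew toward translational research, which has a lower base rate.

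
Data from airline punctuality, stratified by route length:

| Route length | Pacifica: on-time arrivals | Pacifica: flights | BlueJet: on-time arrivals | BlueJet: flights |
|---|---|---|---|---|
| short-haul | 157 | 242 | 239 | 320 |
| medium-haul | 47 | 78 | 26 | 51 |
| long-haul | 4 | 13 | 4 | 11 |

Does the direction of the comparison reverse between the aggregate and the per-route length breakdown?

No

Short-haul: Pacifica 157/242 = 64.9%, BlueJet 239/320 = 74.7% → BlueJet
Medium-haul: Pacifica 47/78 = 60.3%, BlueJet 26/51 = 51.0% → Pacifica
Long-haul: Pacifica 4/13 = 30.8%, BlueJet 4/11 = 36.4% → BlueJet
Overall: Pacifica 208/333 = 62.5%, BlueJet 269/382 = 70.4% → BlueJet
Neither sweeps: Pacifica wins 1 of 3 groups, BlueJet wins 2. BlueJet wins overall but not every group — no Simpson reversal.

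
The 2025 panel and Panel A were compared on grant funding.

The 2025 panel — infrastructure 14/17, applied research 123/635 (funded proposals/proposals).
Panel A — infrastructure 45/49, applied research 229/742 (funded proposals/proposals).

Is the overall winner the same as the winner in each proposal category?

Yes

Infrastructure: the 2025 panel 14/17 = 82.4%, Panel A 45/49 = 91.8% → Panel A
Applied research: the 2025 panel 123/635 = 19.4%, Panel A 229/742 = 30.9% → Panel A
Overall: the 2025 panel 137/652 = 21.0%, Panel A 274/791 = 34.6% → Panel A
Panel A wins overall and in every proposal group — no reversal.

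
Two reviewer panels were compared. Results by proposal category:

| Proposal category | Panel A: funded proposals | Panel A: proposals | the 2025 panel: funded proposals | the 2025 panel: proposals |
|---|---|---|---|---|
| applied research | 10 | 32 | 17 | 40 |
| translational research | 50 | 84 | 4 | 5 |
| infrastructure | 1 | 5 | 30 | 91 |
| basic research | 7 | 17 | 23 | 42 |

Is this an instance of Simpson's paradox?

Yes

Applied research: Panel A 10/32 = 31.2%, the 2025 panel 17/40 = 42.5% → the 2025 panel
Translational research: Panel A 50/84 = 59.5%, the 2025 panel 4/5 = 80.0% → the 2025 panel
Infrastructure: Panel A 1/5 = 20.0%, the 2025 panel 30/91 = 33.0% → the 2025 panel
Basic research: Panel A 7/17 = 41.2%, the 2025 panel 23/42 = 54.8% → the 2025 panel
Overall: Panel A 68/138 = 49.3%, the 2025 panel 74/178 = 41.6% → Panel A
The 2025 panel wins each proposal group but Panel A wins overall — the comparison reverses. The 2025 panel's proposals skew toward infrastructure, which has a lower base rate.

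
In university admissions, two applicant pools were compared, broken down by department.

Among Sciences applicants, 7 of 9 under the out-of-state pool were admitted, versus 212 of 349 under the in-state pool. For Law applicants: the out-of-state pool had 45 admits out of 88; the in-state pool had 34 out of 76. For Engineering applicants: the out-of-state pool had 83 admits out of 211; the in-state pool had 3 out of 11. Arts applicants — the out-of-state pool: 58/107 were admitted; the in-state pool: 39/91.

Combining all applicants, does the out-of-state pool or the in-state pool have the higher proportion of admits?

the in-state pool

Sciences: the out-of-state pool 7/9 = 77.8%, the in-state pool 212/349 = 60.7% → the out-of-state pool
Law: the out-of-state pool 45/88 = 51.1%, the in-state pool 34/76 = 44.7% → the out-of-state pool
Engineering: the out-of-state pool 83/211 = 39.3%, the in-state pool 3/11 = 27.3% → the out-of-state pool
Arts: the out-of-state pool 58/107 = 54.2%, the in-state pool 39/91 = 42.9% → the out-of-state pool
Overall: the out-of-state pool 193/415 = 46.5%, the in-state pool 288/527 = 54.6% → the in-state pool
(The out-of-state pool wins every department group but the in-state pool wins overall — the out-of-state pool's applicants skew toward the low-rate Engineering group.)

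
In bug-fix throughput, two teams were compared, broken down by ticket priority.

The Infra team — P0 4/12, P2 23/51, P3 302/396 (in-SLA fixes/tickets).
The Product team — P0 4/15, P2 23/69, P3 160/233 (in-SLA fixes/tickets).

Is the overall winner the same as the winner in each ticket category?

Yes

P0: the Infra team 4/12 = 33.3%, the Product team 4/15 = 26.7% → the Infra team
P2: the Infra team 23/51 = 45.1%, the Product team 23/69 = 33.3% → the Infra team
P3: the Infra team 302/396 = 76.3%, the Product team 160/233 = 68.7% → the Infra team
Overall: the Infra team 329/459 = 71.7%, the Product team 187/317 = 59.0% → the Infra team
The Infra team wins overall and in every ticket group — no reversal.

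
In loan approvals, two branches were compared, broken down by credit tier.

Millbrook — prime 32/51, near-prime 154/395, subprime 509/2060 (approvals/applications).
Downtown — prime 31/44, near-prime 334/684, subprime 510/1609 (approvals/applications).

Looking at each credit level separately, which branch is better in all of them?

Downtown

Prime: Millbrook 32/51 = 62.7%, Downtown 31/44 = 70.5% → Downtown
Near-prime: Millbrook 154/395 = 39.0%, Downtown 334/684 = 48.8% → Downtown
Subprime: Millbrook 509/2060 = 24.7%, Downtown 510/1609 = 31.7% → Downtown
Downtown has the higher rate in all 3 groups.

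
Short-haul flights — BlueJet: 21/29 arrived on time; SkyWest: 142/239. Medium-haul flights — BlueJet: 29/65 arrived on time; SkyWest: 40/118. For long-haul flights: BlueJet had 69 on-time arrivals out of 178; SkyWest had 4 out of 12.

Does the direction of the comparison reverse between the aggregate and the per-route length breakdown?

Short-haul: BlueJet 21/29 = 72.4%, SkyWest 142/239 = 59.4% → BlueJet
Medium-haul: BlueJet 29/65 = 44.6%, SkyWest 40/118 = 33.9% → BlueJet
Long-haul: BlueJet 69/178 = 38.8%, SkyWest 4/12 = 33.3% → BlueJet
Overall: BlueJet 119/272 = 43.8%, SkyWest 186/369 = 50.4% → SkyWest
BlueJet wins each route group but SkyWest wins overall — the comparison reverses. BlueJet's flights skew toward long-haul, which has a lower base rate.

Yes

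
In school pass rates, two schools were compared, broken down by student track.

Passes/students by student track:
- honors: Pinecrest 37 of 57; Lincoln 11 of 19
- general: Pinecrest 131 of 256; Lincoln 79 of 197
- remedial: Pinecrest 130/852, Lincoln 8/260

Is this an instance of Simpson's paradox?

Honors: Pinecrest 37/57 = 64.9%, Lincoln 11/19 = 57.9% → Pinecrest
General: Pinecrest 131/256 = 51.2%, Lincoln 79/197 = 40.1% → Pinecrest
Remedial: Pinecrest 130/852 = 15.3%, Lincoln 8/260 = 3.1% → Pinecrest
Overall: Pinecrest 298/1165 = 25.6%, Lincoln 98/476 = 20.6% → Pinecrest
Pinecrest wins overall and in every student group — no reversal.

No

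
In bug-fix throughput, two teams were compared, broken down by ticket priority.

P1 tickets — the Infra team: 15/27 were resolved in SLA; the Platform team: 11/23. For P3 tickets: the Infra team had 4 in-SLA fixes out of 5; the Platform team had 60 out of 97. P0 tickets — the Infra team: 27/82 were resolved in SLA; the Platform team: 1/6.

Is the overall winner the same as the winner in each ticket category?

No

P1: the Infra team 15/27 = 55.6%, the Platform team 11/23 = 47.8% → the Infra team
P3: the Infra team 4/5 = 80.0%, the Platform team 60/97 = 61.9% → the Infra team
P0: the Infra team 27/82 = 32.9%, the Platform team 1/6 = 16.7% → the Infra team
Overall: the Infra team 46/114 = 40.4%, the Platform team 72/126 = 57.1% → the Platform team
The Infra team wins each ticket group but the Platform team wins overall — the comparison reverses. The Infra team's tickets skew toward P0, which has a lower base rate.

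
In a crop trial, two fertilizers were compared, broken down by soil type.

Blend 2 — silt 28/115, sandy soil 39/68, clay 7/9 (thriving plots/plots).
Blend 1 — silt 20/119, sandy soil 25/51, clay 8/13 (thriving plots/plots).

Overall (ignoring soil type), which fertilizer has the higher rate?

Blend 2

Silt: Blend 2 28/115 = 24.3%, Blend 1 20/119 = 16.8% → Blend 2
Sandy soil: Blend 2 39/68 = 57.4%, Blend 1 25/51 = 49.0% → Blend 2
Clay: Blend 2 7/9 = 77.8%, Blend 1 8/13 = 61.5% → Blend 2
Overall: Blend 2 74/192 = 38.5%, Blend 1 53/183 = 29.0% → Blend 2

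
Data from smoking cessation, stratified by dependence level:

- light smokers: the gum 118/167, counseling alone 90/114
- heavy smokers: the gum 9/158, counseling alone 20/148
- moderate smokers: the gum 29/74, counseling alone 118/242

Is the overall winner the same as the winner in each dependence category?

Light smokers: the gum 118/167 = 70.7%, counseling alone 90/114 = 78.9% → counseling alone
Heavy smokers: the gum 9/158 = 5.7%, counseling alone 20/148 = 13.5% → counseling alone
Moderate smokers: the gum 29/74 = 39.2%, counseling alone 118/242 = 48.8% → counseling alone
Overall: the gum 156/399 = 39.1%, counseling alone 228/504 = 45.2% → counseling alone
Counseling alone wins overall and in every dependence group — no reversal.

Yes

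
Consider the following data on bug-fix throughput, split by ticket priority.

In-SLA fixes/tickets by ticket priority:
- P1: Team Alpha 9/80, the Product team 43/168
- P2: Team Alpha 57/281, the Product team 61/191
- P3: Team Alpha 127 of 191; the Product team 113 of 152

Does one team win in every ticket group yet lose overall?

No

P1: Team Alpha 9/80 = 11.2%, the Product team 43/168 = 25.6% → the Product team
P2: Team Alpha 57/281 = 20.3%, the Product team 61/191 = 31.9% → the Product team
P3: Team Alpha 127/191 = 66.5%, the Product team 113/152 = 74.3% → the Product team
Overall: Team Alpha 193/552 = 35.0%, the Product team 217/511 = 42.5% → the Product team
The Product team wins overall and in every ticket group — no reversal.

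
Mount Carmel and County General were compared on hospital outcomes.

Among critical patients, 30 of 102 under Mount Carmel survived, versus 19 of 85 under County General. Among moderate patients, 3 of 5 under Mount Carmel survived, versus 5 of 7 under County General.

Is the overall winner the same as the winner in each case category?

Critical: Mount Carmel 30/102 = 29.4%, County General 19/85 = 22.4% → Mount Carmel
Moderate: Mount Carmel 3/5 = 60.0%, County General 5/7 = 71.4% → County General
Overall: Mount Carmel 33/107 = 30.8%, County General 24/92 = 26.1% → Mount Carmel
Neither sweeps: Mount Carmel wins 1 of 2 groups, County General wins 1. Mount Carmel wins overall but not every group — no Simpson reversal.

No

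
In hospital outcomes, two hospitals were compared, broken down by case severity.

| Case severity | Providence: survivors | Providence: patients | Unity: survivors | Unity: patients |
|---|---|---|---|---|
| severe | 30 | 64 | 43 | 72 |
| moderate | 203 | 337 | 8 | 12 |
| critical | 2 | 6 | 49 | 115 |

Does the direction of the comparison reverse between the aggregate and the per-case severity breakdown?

Severe: Providence 30/64 = 46.9%, Unity 43/72 = 59.7% → Unity
Moderate: Providence 203/337 = 60.2%, Unity 8/12 = 66.7% → Unity
Critical: Providence 2/6 = 33.3%, Unity 49/115 = 42.6% → Unity
Overall: Providence 235/407 = 57.7%, Unity 100/199 = 50.3% → Providence
Unity wins each case group but Providence wins overall — the comparison reverses. Unity's patients skew toward critical, which has a lower base rate.

Yes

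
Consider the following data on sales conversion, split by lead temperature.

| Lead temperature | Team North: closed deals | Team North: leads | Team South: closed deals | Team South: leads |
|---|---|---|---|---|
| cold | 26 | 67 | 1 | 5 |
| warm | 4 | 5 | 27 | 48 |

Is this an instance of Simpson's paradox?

Cold: Team North 26/67 = 38.8%, Team South 1/5 = 20.0% → Team North
Warm: Team North 4/5 = 80.0%, Team South 27/48 = 56.2% → Team North
Overall: Team North 30/72 = 41.7%, Team South 28/53 = 52.8% → Team South
Team North wins each lead group but Team South wins overall — the comparison reverses. Team North's leads skew toward cold, which has a lower base rate.

Yes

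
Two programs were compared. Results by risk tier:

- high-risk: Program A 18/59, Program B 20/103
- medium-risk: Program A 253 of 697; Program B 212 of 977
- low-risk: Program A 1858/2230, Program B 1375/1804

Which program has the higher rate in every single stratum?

High-risk: Program A 18/59 = 30.5%, Program B 20/103 = 19.4% → Program A
Medium-risk: Program A 253/697 = 36.3%, Program B 212/977 = 21.7% → Program A
Low-risk: Program A 1858/2230 = 83.3%, Program B 1375/1804 = 76.2% → Program A
Program A has the higher rate in all 3 groups.

Program A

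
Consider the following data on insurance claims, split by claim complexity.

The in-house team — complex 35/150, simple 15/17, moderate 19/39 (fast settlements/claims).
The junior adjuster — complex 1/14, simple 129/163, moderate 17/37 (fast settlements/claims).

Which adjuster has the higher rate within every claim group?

the in-house team

Complex: the in-house team 35/150 = 23.3%, the junior adjuster 1/14 = 7.1% → the in-house team
Simple: the in-house team 15/17 = 88.2%, the junior adjuster 129/163 = 79.1% → the in-house team
Moderate: the in-house team 19/39 = 48.7%, the junior adjuster 17/37 = 45.9% → the in-house team
The in-house team has the higher rate in all 3 groups.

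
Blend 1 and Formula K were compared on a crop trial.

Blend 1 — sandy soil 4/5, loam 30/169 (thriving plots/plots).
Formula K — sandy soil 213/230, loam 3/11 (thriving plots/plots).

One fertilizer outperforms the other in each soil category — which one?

Formula K

Sandy soil: Blend 1 4/5 = 80.0%, Formula K 213/230 = 92.6% → Formula K
Loam: Blend 1 30/169 = 17.8%, Formula K 3/11 = 27.3% → Formula K
Formula K has the higher rate in both groups.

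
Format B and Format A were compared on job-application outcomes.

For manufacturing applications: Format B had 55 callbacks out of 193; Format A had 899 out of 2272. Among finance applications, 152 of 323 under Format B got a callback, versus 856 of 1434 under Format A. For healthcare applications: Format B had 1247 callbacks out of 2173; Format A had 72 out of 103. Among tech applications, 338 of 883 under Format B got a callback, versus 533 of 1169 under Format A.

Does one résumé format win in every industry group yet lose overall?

Manufacturing: Format B 55/193 = 28.5%, Format A 899/2272 = 39.6% → Format A
Finance: Format B 152/323 = 47.1%, Format A 856/1434 = 59.7% → Format A
Healthcare: Format B 1247/2173 = 57.4%, Format A 72/103 = 69.9% → Format A
Tech: Format B 338/883 = 38.3%, Format A 533/1169 = 45.6% → Format A
Overall: Format B 1792/3572 = 50.2%, Format A 2360/4978 = 47.4% → Format B
Format A wins each industry group but Format B wins overall — the comparison reverses. Format A's applications skew toward manufacturing, which has a lower base rate.

Yes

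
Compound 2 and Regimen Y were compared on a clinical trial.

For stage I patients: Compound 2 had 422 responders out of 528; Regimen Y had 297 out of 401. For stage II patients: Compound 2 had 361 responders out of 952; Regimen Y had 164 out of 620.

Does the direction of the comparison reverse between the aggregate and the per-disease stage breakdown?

Stage I: Compound 2 422/528 = 79.9%, Regimen Y 297/401 = 74.1% → Compound 2
Stage II: Compound 2 361/952 = 37.9%, Regimen Y 164/620 = 26.5% → Compound 2
Overall: Compound 2 783/1480 = 52.9%, Regimen Y 461/1021 = 45.2% → Compound 2
Compound 2 wins overall and in every disease group — no reversal.

No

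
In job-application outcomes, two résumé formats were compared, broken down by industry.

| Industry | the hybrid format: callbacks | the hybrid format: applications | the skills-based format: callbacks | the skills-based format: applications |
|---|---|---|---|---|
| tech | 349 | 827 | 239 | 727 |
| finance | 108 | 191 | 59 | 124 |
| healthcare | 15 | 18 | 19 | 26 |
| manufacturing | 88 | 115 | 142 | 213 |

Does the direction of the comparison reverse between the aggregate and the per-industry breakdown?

No

Tech: the hybrid format 349/827 = 42.2%, the skills-based format 239/727 = 32.9% → the hybrid format
Finance: the hybrid format 108/191 = 56.5%, the skills-based format 59/124 = 47.6% → the hybrid format
Healthcare: the hybrid format 15/18 = 83.3%, the skills-based format 19/26 = 73.1% → the hybrid format
Manufacturing: the hybrid format 88/115 = 76.5%, the skills-based format 142/213 = 66.7% → the hybrid format
Overall: the hybrid format 560/1151 = 48.7%, the skills-based format 459/1090 = 42.1% → the hybrid format
The hybrid format wins overall and in every industry group — no reversal.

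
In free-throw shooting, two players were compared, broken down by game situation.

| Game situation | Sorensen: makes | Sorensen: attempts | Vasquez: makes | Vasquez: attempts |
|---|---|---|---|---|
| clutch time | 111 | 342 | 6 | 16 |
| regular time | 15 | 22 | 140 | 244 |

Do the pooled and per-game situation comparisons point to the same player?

Clutch time: Sorensen 111/342 = 32.5%, Vasquez 6/16 = 37.5% → Vasquez
Regular time: Sorensen 15/22 = 68.2%, Vasquez 140/244 = 57.4% → Sorensen
Overall: Sorensen 126/364 = 34.6%, Vasquez 146/260 = 56.2% → Vasquez
Neither sweeps: Sorensen wins 1 of 2 groups, Vasquez wins 1. Vasquez wins overall but not every group — no Simpson reversal.

No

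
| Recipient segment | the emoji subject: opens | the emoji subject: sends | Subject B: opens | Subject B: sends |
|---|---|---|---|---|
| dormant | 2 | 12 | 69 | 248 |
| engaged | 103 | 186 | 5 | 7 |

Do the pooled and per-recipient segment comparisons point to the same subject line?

No

Dormant: the emoji subject 2/12 = 16.7%, Subject B 69/248 = 27.8% → Subject B
Engaged: the emoji subject 103/186 = 55.4%, Subject B 5/7 = 71.4% → Subject B
Overall: the emoji subject 105/198 = 53.0%, Subject B 74/255 = 29.0% → the emoji subject
Subject B wins each recipient group but the emoji subject wins overall — the comparison reverses. Subject B's sends skew toward dormant, which has a lower base rate.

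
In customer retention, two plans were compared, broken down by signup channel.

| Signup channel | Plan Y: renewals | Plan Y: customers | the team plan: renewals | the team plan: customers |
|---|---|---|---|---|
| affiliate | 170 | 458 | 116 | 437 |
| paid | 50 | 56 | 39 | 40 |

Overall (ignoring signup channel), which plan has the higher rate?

Affiliate: Plan Y 170/458 = 37.1%, the team plan 116/437 = 26.5% → Plan Y
Paid: Plan Y 50/56 = 89.3%, the team plan 39/40 = 97.5% → the team plan
Overall: Plan Y 220/514 = 42.8%, the team plan 155/477 = 32.5% → Plan Y
(Neither sweeps every signup group, but Plan Y has the higher pooled rate.)

Plan Y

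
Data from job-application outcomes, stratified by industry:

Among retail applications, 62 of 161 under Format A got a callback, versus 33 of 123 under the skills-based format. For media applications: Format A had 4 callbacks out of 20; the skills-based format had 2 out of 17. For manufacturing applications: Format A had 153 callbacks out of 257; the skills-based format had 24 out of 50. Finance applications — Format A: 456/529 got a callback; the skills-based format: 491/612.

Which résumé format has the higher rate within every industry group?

Format A

Retail: Format A 62/161 = 38.5%, the skills-based format 33/123 = 26.8% → Format A
Media: Format A 4/20 = 20.0%, the skills-based format 2/17 = 11.8% → Format A
Manufacturing: Format A 153/257 = 59.5%, the skills-based format 24/50 = 48.0% → Format A
Finance: Format A 456/529 = 86.2%, the skills-based format 491/612 = 80.2% → Format A
Format A has the higher rate in all 4 groups.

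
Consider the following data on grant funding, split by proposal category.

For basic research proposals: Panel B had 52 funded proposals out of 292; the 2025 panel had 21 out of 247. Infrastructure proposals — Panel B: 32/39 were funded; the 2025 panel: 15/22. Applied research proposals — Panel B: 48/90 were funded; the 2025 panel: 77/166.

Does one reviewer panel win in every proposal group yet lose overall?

Basic research: Panel B 52/292 = 17.8%, the 2025 panel 21/247 = 8.5% → Panel B
Infrastructure: Panel B 32/39 = 82.1%, the 2025 panel 15/22 = 68.2% → Panel B
Applied research: Panel B 48/90 = 53.3%, the 2025 panel 77/166 = 46.4% → Panel B
Overall: Panel B 132/421 = 31.4%, the 2025 panel 113/435 = 26.0% → Panel B
Panel B wins overall and in every proposal group — no reversal.

No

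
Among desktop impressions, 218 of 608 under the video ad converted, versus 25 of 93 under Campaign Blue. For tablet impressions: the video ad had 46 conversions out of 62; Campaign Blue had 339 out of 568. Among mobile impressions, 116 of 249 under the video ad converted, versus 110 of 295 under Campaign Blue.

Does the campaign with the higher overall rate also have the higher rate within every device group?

Desktop: the video ad 218/608 = 35.9%, Campaign Blue 25/93 = 26.9% → the video ad
Tablet: the video ad 46/62 = 74.2%, Campaign Blue 339/568 = 59.7% → the video ad
Mobile: the video ad 116/249 = 46.6%, Campaign Blue 110/295 = 37.3% → the video ad
Overall: the video ad 380/919 = 41.3%, Campaign Blue 474/956 = 49.6% → Campaign Blue
The video ad wins each device group but Campaign Blue wins overall — the comparison reverses. The video ad's impressions skew toward desktop, which has a lower base rate.

No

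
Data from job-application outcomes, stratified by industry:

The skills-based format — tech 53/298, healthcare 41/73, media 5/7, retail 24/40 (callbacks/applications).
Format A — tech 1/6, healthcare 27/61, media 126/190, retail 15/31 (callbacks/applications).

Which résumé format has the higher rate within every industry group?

Tech: the skills-based format 53/298 = 17.8%, Format A 1/6 = 16.7% → the skills-based format
Healthcare: the skills-based format 41/73 = 56.2%, Format A 27/61 = 44.3% → the skills-based format
Media: the skills-based format 5/7 = 71.4%, Format A 126/190 = 66.3% → the skills-based format
Retail: the skills-based format 24/40 = 60.0%, Format A 15/31 = 48.4% → the skills-based format
The skills-based format has the higher rate in all 4 groups.

the skills-based format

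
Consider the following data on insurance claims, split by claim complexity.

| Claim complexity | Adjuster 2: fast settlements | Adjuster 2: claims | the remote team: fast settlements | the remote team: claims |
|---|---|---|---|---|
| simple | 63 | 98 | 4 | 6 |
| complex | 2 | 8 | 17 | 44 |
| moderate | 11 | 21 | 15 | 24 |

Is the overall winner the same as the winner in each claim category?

No

Simple: Adjuster 2 63/98 = 64.3%, the remote team 4/6 = 66.7% → the remote team
Complex: Adjuster 2 2/8 = 25.0%, the remote team 17/44 = 38.6% → the remote team
Moderate: Adjuster 2 11/21 = 52.4%, the remote team 15/24 = 62.5% → the remote team
Overall: Adjuster 2 76/127 = 59.8%, the remote team 36/74 = 48.6% → Adjuster 2
The remote team wins each claim group but Adjuster 2 wins overall — the comparison reverses. The remote team's claims skew toward complex, which has a lower base rate.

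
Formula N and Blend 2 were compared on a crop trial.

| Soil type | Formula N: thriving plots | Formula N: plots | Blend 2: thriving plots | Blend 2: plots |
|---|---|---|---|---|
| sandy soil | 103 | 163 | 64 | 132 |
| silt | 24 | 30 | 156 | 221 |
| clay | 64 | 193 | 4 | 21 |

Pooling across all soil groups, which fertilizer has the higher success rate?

Blend 2

Sandy soil: Formula N 103/163 = 63.2%, Blend 2 64/132 = 48.5% → Formula N
Silt: Formula N 24/30 = 80.0%, Blend 2 156/221 = 70.6% → Formula N
Clay: Formula N 64/193 = 33.2%, Blend 2 4/21 = 19.0% → Formula N
Overall: Formula N 191/386 = 49.5%, Blend 2 224/374 = 59.9% → Blend 2
(Formula N wins every soil group but Blend 2 wins overall — Formula N's plots skew toward the low-rate clay group.)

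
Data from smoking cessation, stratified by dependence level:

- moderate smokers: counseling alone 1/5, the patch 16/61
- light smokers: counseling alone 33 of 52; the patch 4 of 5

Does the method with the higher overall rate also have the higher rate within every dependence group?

Moderate smokers: counseling alone 1/5 = 20.0%, the patch 16/61 = 26.2% → the patch
Light smokers: counseling alone 33/52 = 63.5%, the patch 4/5 = 80.0% → the patch
Overall: counseling alone 34/57 = 59.6%, the patch 20/66 = 30.3% → counseling alone
The patch wins each dependence group but counseling alone wins overall — the comparison reverses. The patch's participants skew toward moderate smokers, which has a lower base rate.

No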